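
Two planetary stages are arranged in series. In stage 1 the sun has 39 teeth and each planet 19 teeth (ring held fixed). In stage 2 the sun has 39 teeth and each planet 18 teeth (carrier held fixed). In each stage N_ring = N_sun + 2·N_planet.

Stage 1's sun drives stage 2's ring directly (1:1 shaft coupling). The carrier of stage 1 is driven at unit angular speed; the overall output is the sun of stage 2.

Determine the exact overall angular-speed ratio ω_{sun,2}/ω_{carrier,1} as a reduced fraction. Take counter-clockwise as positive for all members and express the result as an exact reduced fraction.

Stage 1: N_ring = 39 + 2·19 = 77
Stage 1: 39(ω_s−ω_c) = −77(ω_r−ω_c),  ω_r=0, ω_c=1
Stage 1: ω_s = 1 − (77/39)(0−1) = 116/39
  ⇒ ω_s¹/ω_c¹ = 116/39
Stage 2: N_ring = 39 + 2·18 = 75
Stage 2: 39(ω_s−ω_c) = −75(ω_r−ω_c),  ω_c=0, ω_r=1
Stage 2: ω_s = 0 − (75/39)(1−0) = -25/13
  ⇒ ω_s²/ω_r² = -25/13
Coupling ω_r² = ω_s¹ ⇒ overall = 116/39 × -25/13 = -2900/507

-2900/507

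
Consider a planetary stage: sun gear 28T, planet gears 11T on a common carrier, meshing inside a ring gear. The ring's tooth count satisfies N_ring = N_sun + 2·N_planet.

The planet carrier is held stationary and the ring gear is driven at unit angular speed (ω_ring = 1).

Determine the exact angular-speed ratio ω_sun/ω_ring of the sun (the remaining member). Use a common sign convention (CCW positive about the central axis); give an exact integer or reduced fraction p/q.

N_ring = 28 + 2·11 = 50
28(ω_s−ω_c) = −50(ω_r−ω_c),  ω_c=0, ω_r=1
ω_s = 0 − (50/28)(1−0) = -25/14
ω_s/ω_r = -25/14

-25/14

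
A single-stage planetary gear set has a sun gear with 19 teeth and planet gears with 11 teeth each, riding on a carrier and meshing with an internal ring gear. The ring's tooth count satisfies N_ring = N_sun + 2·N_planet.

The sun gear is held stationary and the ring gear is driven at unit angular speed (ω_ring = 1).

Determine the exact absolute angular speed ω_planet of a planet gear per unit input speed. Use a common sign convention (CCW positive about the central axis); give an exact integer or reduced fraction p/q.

N_ring = 19 + 2·11 = 41
19(ω_s−ω_c) = −41(ω_r−ω_c),  ω_s=0, ω_r=1
19(0−ω_c) = −41(1−ω_c)  ⇒  60ω_c = 41  ⇒  ω_c = 41/60
sun–planet: 19·(0−41/60) = −11·(ω_p−ω_c)  ⇒  ω_p−ω_c = −(19/11)·(-41/60) = 779/660
ω_p = 41/60 + 779/660 = 41/22

41/22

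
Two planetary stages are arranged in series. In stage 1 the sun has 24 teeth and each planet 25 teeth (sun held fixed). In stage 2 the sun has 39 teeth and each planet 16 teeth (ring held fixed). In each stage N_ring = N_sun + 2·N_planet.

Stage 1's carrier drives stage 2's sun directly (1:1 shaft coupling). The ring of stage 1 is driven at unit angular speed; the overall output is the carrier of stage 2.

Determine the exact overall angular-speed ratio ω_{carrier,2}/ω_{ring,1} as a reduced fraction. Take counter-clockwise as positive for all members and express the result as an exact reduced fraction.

Stage 1: N_ring = 24 + 2·25 = 74
Stage 1: 24(ω_s−ω_c) = −74(ω_r−ω_c),  ω_s=0, ω_r=1
Stage 1: 24(0−ω_c) = −74(1−ω_c)  ⇒  98ω_c = 74  ⇒  ω_c = 37/49
  ⇒ ω_c¹/ω_r¹ = 37/49
Stage 2: N_ring = 39 + 2·16 = 71
Stage 2: 39(ω_s−ω_c) = −71(ω_r−ω_c),  ω_r=0, ω_s=1
Stage 2: 39(1−ω_c) = −71(0−ω_c)  ⇒  110ω_c = 39  ⇒  ω_c = 39/110
  ⇒ ω_c²/ω_s² = 39/110
Coupling ω_s² = ω_c¹ ⇒ overall = 37/49 × 39/110 = 1443/5390

1443/5390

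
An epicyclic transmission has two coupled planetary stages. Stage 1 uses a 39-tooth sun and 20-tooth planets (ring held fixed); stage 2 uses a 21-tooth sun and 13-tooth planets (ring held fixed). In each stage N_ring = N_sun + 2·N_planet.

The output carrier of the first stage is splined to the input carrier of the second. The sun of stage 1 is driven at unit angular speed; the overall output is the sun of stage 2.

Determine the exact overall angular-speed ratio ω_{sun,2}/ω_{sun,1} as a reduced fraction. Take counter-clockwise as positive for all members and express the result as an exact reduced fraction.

Stage 1: N_ring = 39 + 2·20 = 79
Stage 1: 39(ω_s−ω_c) = −79(ω_r−ω_c),  ω_r=0, ω_s=1
Stage 1: 39(1−ω_c) = −79(0−ω_c)  ⇒  118ω_c = 39  ⇒  ω_c = 39/118
  ⇒ ω_c¹/ω_s¹ = 39/118
Stage 2: N_ring = 21 + 2·13 = 47
Stage 2: 21(ω_s−ω_c) = −47(ω_r−ω_c),  ω_r=0, ω_c=1
Stage 2: ω_s = 1 − (47/21)(0−1) = 68/21
  ⇒ ω_s²/ω_c² = 68/21
Coupling ω_c² = ω_c¹ ⇒ overall = 39/118 × 68/21 = 442/413

442/413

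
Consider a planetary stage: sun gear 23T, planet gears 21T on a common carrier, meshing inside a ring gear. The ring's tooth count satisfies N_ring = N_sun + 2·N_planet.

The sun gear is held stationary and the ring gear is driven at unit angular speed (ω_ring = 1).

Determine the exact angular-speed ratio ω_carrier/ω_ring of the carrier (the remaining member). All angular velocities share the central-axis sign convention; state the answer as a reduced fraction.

65/88

N_ring = 23 + 2·21 = 65
23(ω_s−ω_c) = −65(ω_r−ω_c),  ω_s=0, ω_r=1
23(0−ω_c) = −65(1−ω_c)  ⇒  88ω_c = 65  ⇒  ω_c = 65/88
ω_c/ω_r = 65/88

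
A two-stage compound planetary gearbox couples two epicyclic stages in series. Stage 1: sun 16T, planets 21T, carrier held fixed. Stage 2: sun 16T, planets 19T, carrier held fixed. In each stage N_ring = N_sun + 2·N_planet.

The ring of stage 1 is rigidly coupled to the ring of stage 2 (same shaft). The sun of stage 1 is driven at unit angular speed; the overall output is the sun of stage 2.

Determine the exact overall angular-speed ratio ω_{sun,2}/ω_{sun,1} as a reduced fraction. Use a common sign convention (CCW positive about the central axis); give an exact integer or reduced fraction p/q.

Stage 1: N_ring = 16 + 2·21 = 58
Stage 1: 16(ω_s−ω_c) = −58(ω_r−ω_c),  ω_c=0, ω_s=1
Stage 1: ω_r = 0 − (16/58)(1−0) = -8/29
  ⇒ ω_r¹/ω_s¹ = -8/29
Stage 2: N_ring = 16 + 2·19 = 54
Stage 2: 16(ω_s−ω_c) = −54(ω_r−ω_c),  ω_c=0, ω_r=1
Stage 2: ω_s = 0 − (54/16)(1−0) = -27/8
  ⇒ ω_s²/ω_r² = -27/8
Coupling ω_r² = ω_r¹ ⇒ overall = -8/29 × -27/8 = 27/29

27/29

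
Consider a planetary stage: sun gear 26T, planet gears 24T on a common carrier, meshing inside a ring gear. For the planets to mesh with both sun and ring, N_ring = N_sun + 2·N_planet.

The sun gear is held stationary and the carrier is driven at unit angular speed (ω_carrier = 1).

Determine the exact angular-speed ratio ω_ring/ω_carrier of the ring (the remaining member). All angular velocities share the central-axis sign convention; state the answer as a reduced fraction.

50/37

N_ring = 26 + 2·24 = 74
26(ω_s−ω_c) = −74(ω_r−ω_c),  ω_s=0, ω_c=1
ω_r = 1 − (26/74)(0−1) = 50/37
ω_r/ω_c = 50/37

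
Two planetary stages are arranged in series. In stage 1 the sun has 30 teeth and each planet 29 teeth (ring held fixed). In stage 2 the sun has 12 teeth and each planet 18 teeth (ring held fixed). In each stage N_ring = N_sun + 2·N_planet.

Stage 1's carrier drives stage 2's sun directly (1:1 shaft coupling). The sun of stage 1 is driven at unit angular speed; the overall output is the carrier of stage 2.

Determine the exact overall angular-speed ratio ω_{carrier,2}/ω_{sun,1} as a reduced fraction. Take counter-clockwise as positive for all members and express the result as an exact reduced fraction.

Stage 1: N_ring = 30 + 2·29 = 88
Stage 1: 30(ω_s−ω_c) = −88(ω_r−ω_c),  ω_r=0, ω_s=1
Stage 1: 30(1−ω_c) = −88(0−ω_c)  ⇒  118ω_c = 30  ⇒  ω_c = 15/59
  ⇒ ω_c¹/ω_s¹ = 15/59
Stage 2: N_ring = 12 + 2·18 = 48
Stage 2: 12(ω_s−ω_c) = −48(ω_r−ω_c),  ω_r=0, ω_s=1
Stage 2: 12(1−ω_c) = −48(0−ω_c)  ⇒  60ω_c = 12  ⇒  ω_c = 1/5
  ⇒ ω_c²/ω_s² = 1/5
Coupling ω_s² = ω_c¹ ⇒ overall = 15/59 × 1/5 = 3/59

3/59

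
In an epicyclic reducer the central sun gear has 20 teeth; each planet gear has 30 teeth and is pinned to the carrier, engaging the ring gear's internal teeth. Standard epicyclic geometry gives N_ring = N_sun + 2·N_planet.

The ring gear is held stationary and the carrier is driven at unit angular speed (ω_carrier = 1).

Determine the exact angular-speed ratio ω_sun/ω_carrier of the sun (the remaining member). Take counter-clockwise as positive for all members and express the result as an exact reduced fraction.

5

N_ring = 20 + 2·30 = 80
20(ω_s−ω_c) = −80(ω_r−ω_c),  ω_r=0, ω_c=1
ω_s = 1 − (80/20)(0−1) = 5
ω_s/ω_c = 5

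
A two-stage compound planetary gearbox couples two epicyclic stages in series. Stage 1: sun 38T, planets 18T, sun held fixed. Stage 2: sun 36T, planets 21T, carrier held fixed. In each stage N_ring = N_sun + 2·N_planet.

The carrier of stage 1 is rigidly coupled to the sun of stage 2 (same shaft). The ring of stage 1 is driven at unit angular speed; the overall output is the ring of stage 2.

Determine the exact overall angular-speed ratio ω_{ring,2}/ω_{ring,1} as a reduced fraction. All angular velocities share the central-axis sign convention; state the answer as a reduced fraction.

-111/364

Stage 1: N_ring = 38 + 2·18 = 74
Stage 1: 38(ω_s−ω_c) = −74(ω_r−ω_c),  ω_s=0, ω_r=1
Stage 1: 38(0−ω_c) = −74(1−ω_c)  ⇒  112ω_c = 74  ⇒  ω_c = 37/56
  ⇒ ω_c¹/ω_r¹ = 37/56
Stage 2: N_ring = 36 + 2·21 = 78
Stage 2: 36(ω_s−ω_c) = −78(ω_r−ω_c),  ω_c=0, ω_s=1
Stage 2: ω_r = 0 − (36/78)(1−0) = -6/13
  ⇒ ω_r²/ω_s² = -6/13
Coupling ω_s² = ω_c¹ ⇒ overall = 37/56 × -6/13 = -111/364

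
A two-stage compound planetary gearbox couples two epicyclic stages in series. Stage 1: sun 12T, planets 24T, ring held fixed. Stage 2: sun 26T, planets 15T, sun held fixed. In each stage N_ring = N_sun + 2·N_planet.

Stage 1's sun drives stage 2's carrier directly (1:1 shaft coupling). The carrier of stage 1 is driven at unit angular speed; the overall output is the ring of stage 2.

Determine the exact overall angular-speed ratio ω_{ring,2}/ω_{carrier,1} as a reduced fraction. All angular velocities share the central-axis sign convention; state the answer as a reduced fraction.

Stage 1: N_ring = 12 + 2·24 = 60
Stage 1: 12(ω_s−ω_c) = −60(ω_r−ω_c),  ω_r=0, ω_c=1
Stage 1: ω_s = 1 − (60/12)(0−1) = 6
  ⇒ ω_s¹/ω_c¹ = 6
Stage 2: N_ring = 26 + 2·15 = 56
Stage 2: 26(ω_s−ω_c) = −56(ω_r−ω_c),  ω_s=0, ω_c=1
Stage 2: ω_r = 1 − (26/56)(0−1) = 41/28
  ⇒ ω_r²/ω_c² = 41/28
Coupling ω_c² = ω_s¹ ⇒ overall = 6 × 41/28 = 123/14

123/14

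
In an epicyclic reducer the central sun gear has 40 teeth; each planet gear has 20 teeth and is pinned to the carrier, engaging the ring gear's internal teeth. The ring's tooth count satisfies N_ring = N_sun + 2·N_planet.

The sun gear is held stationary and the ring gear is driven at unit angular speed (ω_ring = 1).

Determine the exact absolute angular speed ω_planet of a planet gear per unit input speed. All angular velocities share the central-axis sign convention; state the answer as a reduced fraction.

N_ring = 40 + 2·20 = 80
40(ω_s−ω_c) = −80(ω_r−ω_c),  ω_s=0, ω_r=1
40(0−ω_c) = −80(1−ω_c)  ⇒  120ω_c = 80  ⇒  ω_c = 2/3
sun–planet: 40·(0−2/3) = −20·(ω_p−ω_c)  ⇒  ω_p−ω_c = −(40/20)·(-2/3) = 4/3
ω_p = 2/3 + 4/3 = 2

2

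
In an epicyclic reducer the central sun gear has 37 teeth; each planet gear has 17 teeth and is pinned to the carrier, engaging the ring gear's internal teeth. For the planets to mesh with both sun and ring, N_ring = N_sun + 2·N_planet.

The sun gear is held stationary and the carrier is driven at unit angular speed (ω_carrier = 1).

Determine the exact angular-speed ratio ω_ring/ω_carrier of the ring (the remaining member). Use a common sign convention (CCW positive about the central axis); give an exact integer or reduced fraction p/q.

108/71

N_ring = 37 + 2·17 = 71
37(ω_s−ω_c) = −71(ω_r−ω_c),  ω_s=0, ω_c=1
ω_r = 1 − (37/71)(0−1) = 108/71
ω_r/ω_c = 108/71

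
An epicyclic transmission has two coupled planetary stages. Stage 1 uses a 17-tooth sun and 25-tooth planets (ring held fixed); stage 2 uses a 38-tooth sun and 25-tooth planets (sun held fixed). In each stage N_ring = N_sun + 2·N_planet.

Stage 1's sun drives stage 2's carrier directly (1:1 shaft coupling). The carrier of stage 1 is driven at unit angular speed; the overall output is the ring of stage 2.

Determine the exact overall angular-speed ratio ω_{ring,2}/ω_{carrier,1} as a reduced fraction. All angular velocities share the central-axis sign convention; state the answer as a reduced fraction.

Stage 1: N_ring = 17 + 2·25 = 67
Stage 1: 17(ω_s−ω_c) = −67(ω_r−ω_c),  ω_r=0, ω_c=1
Stage 1: ω_s = 1 − (67/17)(0−1) = 84/17
  ⇒ ω_s¹/ω_c¹ = 84/17
Stage 2: N_ring = 38 + 2·25 = 88
Stage 2: 38(ω_s−ω_c) = −88(ω_r−ω_c),  ω_s=0, ω_c=1
Stage 2: ω_r = 1 − (38/88)(0−1) = 63/44
  ⇒ ω_r²/ω_c² = 63/44
Coupling ω_c² = ω_s¹ ⇒ overall = 84/17 × 63/44 = 1323/187

1323/187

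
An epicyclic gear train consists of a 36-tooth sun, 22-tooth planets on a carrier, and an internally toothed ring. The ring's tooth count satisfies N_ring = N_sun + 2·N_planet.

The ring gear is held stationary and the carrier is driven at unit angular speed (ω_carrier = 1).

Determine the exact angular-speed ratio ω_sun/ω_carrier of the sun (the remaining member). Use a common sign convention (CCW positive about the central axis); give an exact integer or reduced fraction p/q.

29/9

N_ring = 36 + 2·22 = 80
36(ω_s−ω_c) = −80(ω_r−ω_c),  ω_r=0, ω_c=1
ω_s = 1 − (80/36)(0−1) = 29/9
ω_s/ω_c = 29/9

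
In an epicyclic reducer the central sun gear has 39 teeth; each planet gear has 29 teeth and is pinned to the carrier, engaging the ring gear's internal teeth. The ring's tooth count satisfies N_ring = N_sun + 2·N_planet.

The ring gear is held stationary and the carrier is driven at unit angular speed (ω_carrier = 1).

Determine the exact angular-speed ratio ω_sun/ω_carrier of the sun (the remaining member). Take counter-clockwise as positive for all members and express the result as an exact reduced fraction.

136/39

N_ring = 39 + 2·29 = 97
39(ω_s−ω_c) = −97(ω_r−ω_c),  ω_r=0, ω_c=1
ω_s = 1 − (97/39)(0−1) = 136/39
ω_s/ω_c = 136/39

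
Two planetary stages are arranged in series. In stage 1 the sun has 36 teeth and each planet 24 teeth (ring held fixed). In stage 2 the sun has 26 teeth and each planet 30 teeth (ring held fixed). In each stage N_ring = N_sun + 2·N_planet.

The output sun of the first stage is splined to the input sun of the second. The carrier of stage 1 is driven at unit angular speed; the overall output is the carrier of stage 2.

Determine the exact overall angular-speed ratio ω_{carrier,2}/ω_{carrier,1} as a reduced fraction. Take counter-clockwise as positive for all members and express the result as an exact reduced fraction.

Stage 1: N_ring = 36 + 2·24 = 84
Stage 1: 36(ω_s−ω_c) = −84(ω_r−ω_c),  ω_r=0, ω_c=1
Stage 1: ω_s = 1 − (84/36)(0−1) = 10/3
  ⇒ ω_s¹/ω_c¹ = 10/3
Stage 2: N_ring = 26 + 2·30 = 86
Stage 2: 26(ω_s−ω_c) = −86(ω_r−ω_c),  ω_r=0, ω_s=1
Stage 2: 26(1−ω_c) = −86(0−ω_c)  ⇒  112ω_c = 26  ⇒  ω_c = 13/56
  ⇒ ω_c²/ω_s² = 13/56
Coupling ω_s² = ω_s¹ ⇒ overall = 10/3 × 13/56 = 65/84

65/84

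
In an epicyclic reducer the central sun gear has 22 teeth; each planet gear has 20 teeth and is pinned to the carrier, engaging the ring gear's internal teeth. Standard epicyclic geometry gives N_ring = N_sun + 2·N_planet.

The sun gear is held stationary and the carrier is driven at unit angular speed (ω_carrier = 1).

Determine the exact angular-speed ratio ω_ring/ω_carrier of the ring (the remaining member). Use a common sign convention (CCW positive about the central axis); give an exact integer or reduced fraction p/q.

42/31

N_ring = 22 + 2·20 = 62
22(ω_s−ω_c) = −62(ω_r−ω_c),  ω_s=0, ω_c=1
ω_r = 1 − (22/62)(0−1) = 42/31
ω_r/ω_c = 42/31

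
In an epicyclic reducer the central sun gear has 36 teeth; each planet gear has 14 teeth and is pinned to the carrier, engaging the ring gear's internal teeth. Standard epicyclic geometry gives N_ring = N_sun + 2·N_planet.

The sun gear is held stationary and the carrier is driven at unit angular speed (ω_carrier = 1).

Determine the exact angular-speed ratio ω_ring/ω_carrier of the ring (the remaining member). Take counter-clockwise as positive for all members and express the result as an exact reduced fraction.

N_ring = 36 + 2·14 = 64
36(ω_s−ω_c) = −64(ω_r−ω_c),  ω_s=0, ω_c=1
ω_r = 1 − (36/64)(0−1) = 25/16
ω_r/ω_c = 25/16

25/16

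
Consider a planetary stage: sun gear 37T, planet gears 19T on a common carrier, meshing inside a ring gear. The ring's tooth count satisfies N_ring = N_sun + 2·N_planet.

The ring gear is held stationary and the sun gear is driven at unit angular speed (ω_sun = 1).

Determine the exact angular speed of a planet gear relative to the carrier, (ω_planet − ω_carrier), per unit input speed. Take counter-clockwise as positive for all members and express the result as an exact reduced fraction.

-2775/2128

N_ring = 37 + 2·19 = 75
37(ω_s−ω_c) = −75(ω_r−ω_c),  ω_r=0, ω_s=1
37(1−ω_c) = −75(0−ω_c)  ⇒  112ω_c = 37  ⇒  ω_c = 37/112
sun–planet: 37·(1−37/112) = −19·(ω_p−ω_c)  ⇒  ω_p−ω_c = −(37/19)·(75/112) = -2775/2128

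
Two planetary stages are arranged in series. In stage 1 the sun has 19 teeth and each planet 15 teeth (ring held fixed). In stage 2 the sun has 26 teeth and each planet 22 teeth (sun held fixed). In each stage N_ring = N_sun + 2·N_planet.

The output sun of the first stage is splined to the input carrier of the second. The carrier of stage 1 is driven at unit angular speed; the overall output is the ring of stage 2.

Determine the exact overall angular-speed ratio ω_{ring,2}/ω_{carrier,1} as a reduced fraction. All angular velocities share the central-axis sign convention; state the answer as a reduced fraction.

Stage 1: N_ring = 19 + 2·15 = 49
Stage 1: 19(ω_s−ω_c) = −49(ω_r−ω_c),  ω_r=0, ω_c=1
Stage 1: ω_s = 1 − (49/19)(0−1) = 68/19
  ⇒ ω_s¹/ω_c¹ = 68/19
Stage 2: N_ring = 26 + 2·22 = 70
Stage 2: 26(ω_s−ω_c) = −70(ω_r−ω_c),  ω_s=0, ω_c=1
Stage 2: ω_r = 1 − (26/70)(0−1) = 48/35
  ⇒ ω_r²/ω_c² = 48/35
Coupling ω_c² = ω_s¹ ⇒ overall = 68/19 × 48/35 = 3264/665

3264/665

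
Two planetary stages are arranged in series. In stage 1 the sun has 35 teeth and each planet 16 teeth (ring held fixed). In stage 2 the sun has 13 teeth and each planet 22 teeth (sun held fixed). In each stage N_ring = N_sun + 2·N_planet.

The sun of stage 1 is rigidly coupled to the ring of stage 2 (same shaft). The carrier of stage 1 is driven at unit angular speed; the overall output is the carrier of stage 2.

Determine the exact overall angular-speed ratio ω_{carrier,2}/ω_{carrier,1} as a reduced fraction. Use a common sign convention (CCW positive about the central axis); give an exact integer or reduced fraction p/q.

Stage 1: N_ring = 35 + 2·16 = 67
Stage 1: 35(ω_s−ω_c) = −67(ω_r−ω_c),  ω_r=0, ω_c=1
Stage 1: ω_s = 1 − (67/35)(0−1) = 102/35
  ⇒ ω_s¹/ω_c¹ = 102/35
Stage 2: N_ring = 13 + 2·22 = 57
Stage 2: 13(ω_s−ω_c) = −57(ω_r−ω_c),  ω_s=0, ω_r=1
Stage 2: 13(0−ω_c) = −57(1−ω_c)  ⇒  70ω_c = 57  ⇒  ω_c = 57/70
  ⇒ ω_c²/ω_r² = 57/70
Coupling ω_r² = ω_s¹ ⇒ overall = 102/35 × 57/70 = 2907/1225

2907/1225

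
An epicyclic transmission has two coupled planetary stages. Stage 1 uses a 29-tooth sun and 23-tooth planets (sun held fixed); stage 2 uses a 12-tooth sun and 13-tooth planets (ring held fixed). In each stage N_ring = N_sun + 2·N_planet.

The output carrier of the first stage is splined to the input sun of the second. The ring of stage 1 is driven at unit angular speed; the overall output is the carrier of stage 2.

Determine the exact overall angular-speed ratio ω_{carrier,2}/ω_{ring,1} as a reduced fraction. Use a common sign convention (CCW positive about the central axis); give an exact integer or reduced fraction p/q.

9/52

Stage 1: N_ring = 29 + 2·23 = 75
Stage 1: 29(ω_s−ω_c) = −75(ω_r−ω_c),  ω_s=0, ω_r=1
Stage 1: 29(0−ω_c) = −75(1−ω_c)  ⇒  104ω_c = 75  ⇒  ω_c = 75/104
  ⇒ ω_c¹/ω_r¹ = 75/104
Stage 2: N_ring = 12 + 2·13 = 38
Stage 2: 12(ω_s−ω_c) = −38(ω_r−ω_c),  ω_r=0, ω_s=1
Stage 2: 12(1−ω_c) = −38(0−ω_c)  ⇒  50ω_c = 12  ⇒  ω_c = 6/25
  ⇒ ω_c²/ω_s² = 6/25
Coupling ω_s² = ω_c¹ ⇒ overall = 75/104 × 6/25 = 9/52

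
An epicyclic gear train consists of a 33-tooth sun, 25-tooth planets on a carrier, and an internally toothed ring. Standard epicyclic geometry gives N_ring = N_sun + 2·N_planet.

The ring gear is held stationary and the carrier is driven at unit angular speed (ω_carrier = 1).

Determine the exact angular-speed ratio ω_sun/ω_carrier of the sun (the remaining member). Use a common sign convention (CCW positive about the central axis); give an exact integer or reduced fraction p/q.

116/33

N_ring = 33 + 2·25 = 83
33(ω_s−ω_c) = −83(ω_r−ω_c),  ω_r=0, ω_c=1
ω_s = 1 − (83/33)(0−1) = 116/33
ω_s/ω_c = 116/33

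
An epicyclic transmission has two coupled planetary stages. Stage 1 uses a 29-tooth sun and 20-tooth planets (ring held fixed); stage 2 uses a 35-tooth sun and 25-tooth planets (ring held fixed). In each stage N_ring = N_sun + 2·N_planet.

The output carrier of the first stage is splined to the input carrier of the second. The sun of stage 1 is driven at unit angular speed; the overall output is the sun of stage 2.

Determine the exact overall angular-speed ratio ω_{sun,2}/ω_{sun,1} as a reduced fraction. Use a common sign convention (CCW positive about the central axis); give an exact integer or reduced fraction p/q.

348/343

Stage 1: N_ring = 29 + 2·20 = 69
Stage 1: 29(ω_s−ω_c) = −69(ω_r−ω_c),  ω_r=0, ω_s=1
Stage 1: 29(1−ω_c) = −69(0−ω_c)  ⇒  98ω_c = 29  ⇒  ω_c = 29/98
  ⇒ ω_c¹/ω_s¹ = 29/98
Stage 2: N_ring = 35 + 2·25 = 85
Stage 2: 35(ω_s−ω_c) = −85(ω_r−ω_c),  ω_r=0, ω_c=1
Stage 2: ω_s = 1 − (85/35)(0−1) = 24/7
  ⇒ ω_s²/ω_c² = 24/7
Coupling ω_c² = ω_c¹ ⇒ overall = 29/98 × 24/7 = 348/343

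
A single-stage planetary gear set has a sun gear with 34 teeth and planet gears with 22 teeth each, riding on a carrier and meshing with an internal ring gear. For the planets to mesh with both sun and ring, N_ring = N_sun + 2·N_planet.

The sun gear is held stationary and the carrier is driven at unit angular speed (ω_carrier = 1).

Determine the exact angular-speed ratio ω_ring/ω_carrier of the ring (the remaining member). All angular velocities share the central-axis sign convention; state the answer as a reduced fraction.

56/39

N_ring = 34 + 2·22 = 78
34(ω_s−ω_c) = −78(ω_r−ω_c),  ω_s=0, ω_c=1
ω_r = 1 − (34/78)(0−1) = 56/39
ω_r/ω_c = 56/39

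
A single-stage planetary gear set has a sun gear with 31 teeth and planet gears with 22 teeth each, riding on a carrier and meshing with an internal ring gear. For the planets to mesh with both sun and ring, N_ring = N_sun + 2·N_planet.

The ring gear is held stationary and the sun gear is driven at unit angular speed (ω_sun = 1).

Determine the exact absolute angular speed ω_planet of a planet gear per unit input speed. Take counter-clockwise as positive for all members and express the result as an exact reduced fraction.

N_ring = 31 + 2·22 = 75
31(ω_s−ω_c) = −75(ω_r−ω_c),  ω_r=0, ω_s=1
31(1−ω_c) = −75(0−ω_c)  ⇒  106ω_c = 31  ⇒  ω_c = 31/106
sun–planet: 31·(1−31/106) = −22·(ω_p−ω_c)  ⇒  ω_p−ω_c = −(31/22)·(75/106) = -2325/2332
ω_p = 31/106 − 2325/2332 = -31/44

-31/44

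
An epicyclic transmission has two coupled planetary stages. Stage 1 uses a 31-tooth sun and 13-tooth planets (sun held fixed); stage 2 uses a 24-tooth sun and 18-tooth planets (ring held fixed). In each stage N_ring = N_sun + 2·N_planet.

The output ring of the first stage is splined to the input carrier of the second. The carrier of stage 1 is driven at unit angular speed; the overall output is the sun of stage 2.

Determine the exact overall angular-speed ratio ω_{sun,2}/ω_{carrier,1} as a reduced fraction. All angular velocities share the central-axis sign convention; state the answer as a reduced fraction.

Stage 1: N_ring = 31 + 2·13 = 57
Stage 1: 31(ω_s−ω_c) = −57(ω_r−ω_c),  ω_s=0, ω_c=1
Stage 1: ω_r = 1 − (31/57)(0−1) = 88/57
  ⇒ ω_r¹/ω_c¹ = 88/57
Stage 2: N_ring = 24 + 2·18 = 60
Stage 2: 24(ω_s−ω_c) = −60(ω_r−ω_c),  ω_r=0, ω_c=1
Stage 2: ω_s = 1 − (60/24)(0−1) = 7/2
  ⇒ ω_s²/ω_c² = 7/2
Coupling ω_c² = ω_r¹ ⇒ overall = 88/57 × 7/2 = 308/57

308/57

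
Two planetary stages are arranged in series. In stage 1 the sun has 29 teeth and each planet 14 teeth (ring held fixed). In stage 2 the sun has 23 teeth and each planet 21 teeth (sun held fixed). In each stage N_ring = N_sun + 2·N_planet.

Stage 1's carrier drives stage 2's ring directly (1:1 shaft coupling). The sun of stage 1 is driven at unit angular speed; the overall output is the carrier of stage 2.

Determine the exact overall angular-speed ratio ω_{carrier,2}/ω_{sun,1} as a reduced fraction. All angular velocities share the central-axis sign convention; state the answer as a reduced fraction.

1885/7568

Stage 1: N_ring = 29 + 2·14 = 57
Stage 1: 29(ω_s−ω_c) = −57(ω_r−ω_c),  ω_r=0, ω_s=1
Stage 1: 29(1−ω_c) = −57(0−ω_c)  ⇒  86ω_c = 29  ⇒  ω_c = 29/86
  ⇒ ω_c¹/ω_s¹ = 29/86
Stage 2: N_ring = 23 + 2·21 = 65
Stage 2: 23(ω_s−ω_c) = −65(ω_r−ω_c),  ω_s=0, ω_r=1
Stage 2: 23(0−ω_c) = −65(1−ω_c)  ⇒  88ω_c = 65  ⇒  ω_c = 65/88
  ⇒ ω_c²/ω_r² = 65/88
Coupling ω_r² = ω_c¹ ⇒ overall = 29/86 × 65/88 = 1885/7568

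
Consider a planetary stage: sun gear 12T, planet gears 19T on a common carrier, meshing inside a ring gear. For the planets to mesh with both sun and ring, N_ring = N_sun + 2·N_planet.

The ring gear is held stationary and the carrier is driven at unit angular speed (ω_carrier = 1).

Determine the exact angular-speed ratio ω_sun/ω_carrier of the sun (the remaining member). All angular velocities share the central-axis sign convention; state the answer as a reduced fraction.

N_ring = 12 + 2·19 = 50
12(ω_s−ω_c) = −50(ω_r−ω_c),  ω_r=0, ω_c=1
ω_s = 1 − (50/12)(0−1) = 31/6
ω_s/ω_c = 31/6

31/6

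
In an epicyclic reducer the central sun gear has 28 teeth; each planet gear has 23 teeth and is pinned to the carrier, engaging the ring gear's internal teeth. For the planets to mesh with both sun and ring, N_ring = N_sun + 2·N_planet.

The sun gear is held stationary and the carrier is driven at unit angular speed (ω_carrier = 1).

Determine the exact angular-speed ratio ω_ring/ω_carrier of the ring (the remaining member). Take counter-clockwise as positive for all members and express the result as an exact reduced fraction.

51/37

N_ring = 28 + 2·23 = 74
28(ω_s−ω_c) = −74(ω_r−ω_c),  ω_s=0, ω_c=1
ω_r = 1 − (28/74)(0−1) = 51/37
ω_r/ω_c = 51/37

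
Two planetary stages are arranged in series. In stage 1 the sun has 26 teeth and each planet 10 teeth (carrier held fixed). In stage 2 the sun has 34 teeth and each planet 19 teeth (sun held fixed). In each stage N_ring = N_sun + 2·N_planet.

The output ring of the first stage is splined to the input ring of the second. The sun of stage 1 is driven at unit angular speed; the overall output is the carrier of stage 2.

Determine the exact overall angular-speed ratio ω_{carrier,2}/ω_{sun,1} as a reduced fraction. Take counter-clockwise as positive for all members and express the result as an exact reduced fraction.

Stage 1: N_ring = 26 + 2·10 = 46
Stage 1: 26(ω_s−ω_c) = −46(ω_r−ω_c),  ω_c=0, ω_s=1
Stage 1: ω_r = 0 − (26/46)(1−0) = -13/23
  ⇒ ω_r¹/ω_s¹ = -13/23
Stage 2: N_ring = 34 + 2·19 = 72
Stage 2: 34(ω_s−ω_c) = −72(ω_r−ω_c),  ω_s=0, ω_r=1
Stage 2: 34(0−ω_c) = −72(1−ω_c)  ⇒  106ω_c = 72  ⇒  ω_c = 36/53
  ⇒ ω_c²/ω_r² = 36/53
Coupling ω_r² = ω_r¹ ⇒ overall = -13/23 × 36/53 = -468/1219

-468/1219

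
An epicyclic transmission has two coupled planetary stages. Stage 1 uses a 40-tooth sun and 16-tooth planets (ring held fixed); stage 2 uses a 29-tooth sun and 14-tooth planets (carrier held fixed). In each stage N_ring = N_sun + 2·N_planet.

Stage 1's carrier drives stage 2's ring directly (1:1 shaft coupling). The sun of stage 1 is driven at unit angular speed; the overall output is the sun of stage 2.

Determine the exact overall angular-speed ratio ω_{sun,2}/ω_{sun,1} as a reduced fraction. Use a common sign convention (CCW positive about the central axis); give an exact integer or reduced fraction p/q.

Stage 1: N_ring = 40 + 2·16 = 72
Stage 1: 40(ω_s−ω_c) = −72(ω_r−ω_c),  ω_r=0, ω_s=1
Stage 1: 40(1−ω_c) = −72(0−ω_c)  ⇒  112ω_c = 40  ⇒  ω_c = 5/14
  ⇒ ω_c¹/ω_s¹ = 5/14
Stage 2: N_ring = 29 + 2·14 = 57
Stage 2: 29(ω_s−ω_c) = −57(ω_r−ω_c),  ω_c=0, ω_r=1
Stage 2: ω_s = 0 − (57/29)(1−0) = -57/29
  ⇒ ω_s²/ω_r² = -57/29
Coupling ω_r² = ω_c¹ ⇒ overall = 5/14 × -57/29 = -285/406

-285/406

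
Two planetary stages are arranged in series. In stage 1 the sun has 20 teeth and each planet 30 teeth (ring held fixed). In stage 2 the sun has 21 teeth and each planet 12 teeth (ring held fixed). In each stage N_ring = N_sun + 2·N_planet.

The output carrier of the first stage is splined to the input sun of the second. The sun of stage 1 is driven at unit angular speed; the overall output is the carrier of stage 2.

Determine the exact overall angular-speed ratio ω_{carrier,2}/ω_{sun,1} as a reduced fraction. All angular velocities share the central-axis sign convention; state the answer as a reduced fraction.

7/110

Stage 1: N_ring = 20 + 2·30 = 80
Stage 1: 20(ω_s−ω_c) = −80(ω_r−ω_c),  ω_r=0, ω_s=1
Stage 1: 20(1−ω_c) = −80(0−ω_c)  ⇒  100ω_c = 20  ⇒  ω_c = 1/5
  ⇒ ω_c¹/ω_s¹ = 1/5
Stage 2: N_ring = 21 + 2·12 = 45
Stage 2: 21(ω_s−ω_c) = −45(ω_r−ω_c),  ω_r=0, ω_s=1
Stage 2: 21(1−ω_c) = −45(0−ω_c)  ⇒  66ω_c = 21  ⇒  ω_c = 7/22
  ⇒ ω_c²/ω_s² = 7/22
Coupling ω_s² = ω_c¹ ⇒ overall = 1/5 × 7/22 = 7/110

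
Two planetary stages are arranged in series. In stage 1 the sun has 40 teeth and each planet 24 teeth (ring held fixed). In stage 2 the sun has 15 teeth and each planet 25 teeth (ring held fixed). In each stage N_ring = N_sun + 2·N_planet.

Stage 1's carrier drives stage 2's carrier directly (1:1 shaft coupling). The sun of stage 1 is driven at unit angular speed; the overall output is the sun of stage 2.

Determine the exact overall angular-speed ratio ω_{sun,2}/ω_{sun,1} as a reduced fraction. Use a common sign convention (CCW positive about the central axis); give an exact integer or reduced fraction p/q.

5/3

Stage 1: N_ring = 40 + 2·24 = 88
Stage 1: 40(ω_s−ω_c) = −88(ω_r−ω_c),  ω_r=0, ω_s=1
Stage 1: 40(1−ω_c) = −88(0−ω_c)  ⇒  128ω_c = 40  ⇒  ω_c = 5/16
  ⇒ ω_c¹/ω_s¹ = 5/16
Stage 2: N_ring = 15 + 2·25 = 65
Stage 2: 15(ω_s−ω_c) = −65(ω_r−ω_c),  ω_r=0, ω_c=1
Stage 2: ω_s = 1 − (65/15)(0−1) = 16/3
  ⇒ ω_s²/ω_c² = 16/3
Coupling ω_c² = ω_c¹ ⇒ overall = 5/16 × 16/3 = 5/3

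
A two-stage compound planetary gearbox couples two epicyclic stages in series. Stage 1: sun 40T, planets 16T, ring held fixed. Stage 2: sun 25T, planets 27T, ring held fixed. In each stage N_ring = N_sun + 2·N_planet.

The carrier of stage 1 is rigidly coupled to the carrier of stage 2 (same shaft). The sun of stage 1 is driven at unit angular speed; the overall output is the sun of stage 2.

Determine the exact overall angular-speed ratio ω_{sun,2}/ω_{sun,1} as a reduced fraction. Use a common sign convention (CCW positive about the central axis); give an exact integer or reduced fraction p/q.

52/35

Stage 1: N_ring = 40 + 2·16 = 72
Stage 1: 40(ω_s−ω_c) = −72(ω_r−ω_c),  ω_r=0, ω_s=1
Stage 1: 40(1−ω_c) = −72(0−ω_c)  ⇒  112ω_c = 40  ⇒  ω_c = 5/14
  ⇒ ω_c¹/ω_s¹ = 5/14
Stage 2: N_ring = 25 + 2·27 = 79
Stage 2: 25(ω_s−ω_c) = −79(ω_r−ω_c),  ω_r=0, ω_c=1
Stage 2: ω_s = 1 − (79/25)(0−1) = 104/25
  ⇒ ω_s²/ω_c² = 104/25
Coupling ω_c² = ω_c¹ ⇒ overall = 5/14 × 104/25 = 52/35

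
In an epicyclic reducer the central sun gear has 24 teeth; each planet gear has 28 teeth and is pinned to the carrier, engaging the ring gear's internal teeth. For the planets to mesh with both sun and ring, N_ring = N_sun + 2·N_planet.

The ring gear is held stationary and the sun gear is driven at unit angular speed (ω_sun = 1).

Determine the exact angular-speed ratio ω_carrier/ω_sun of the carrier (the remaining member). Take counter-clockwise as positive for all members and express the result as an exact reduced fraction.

N_ring = 24 + 2·28 = 80
24(ω_s−ω_c) = −80(ω_r−ω_c),  ω_r=0, ω_s=1
24(1−ω_c) = −80(0−ω_c)  ⇒  104ω_c = 24  ⇒  ω_c = 3/13
ω_c/ω_s = 3/13

3/13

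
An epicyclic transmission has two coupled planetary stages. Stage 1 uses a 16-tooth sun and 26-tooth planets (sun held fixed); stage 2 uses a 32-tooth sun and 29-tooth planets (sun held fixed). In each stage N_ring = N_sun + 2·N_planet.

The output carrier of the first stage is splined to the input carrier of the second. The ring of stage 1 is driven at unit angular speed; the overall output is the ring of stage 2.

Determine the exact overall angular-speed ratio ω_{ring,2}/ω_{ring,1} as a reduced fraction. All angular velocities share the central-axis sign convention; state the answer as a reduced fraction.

Stage 1: N_ring = 16 + 2·26 = 68
Stage 1: 16(ω_s−ω_c) = −68(ω_r−ω_c),  ω_s=0, ω_r=1
Stage 1: 16(0−ω_c) = −68(1−ω_c)  ⇒  84ω_c = 68  ⇒  ω_c = 17/21
  ⇒ ω_c¹/ω_r¹ = 17/21
Stage 2: N_ring = 32 + 2·29 = 90
Stage 2: 32(ω_s−ω_c) = −90(ω_r−ω_c),  ω_s=0, ω_c=1
Stage 2: ω_r = 1 − (32/90)(0−1) = 61/45
  ⇒ ω_r²/ω_c² = 61/45
Coupling ω_c² = ω_c¹ ⇒ overall = 17/21 × 61/45 = 1037/945

1037/945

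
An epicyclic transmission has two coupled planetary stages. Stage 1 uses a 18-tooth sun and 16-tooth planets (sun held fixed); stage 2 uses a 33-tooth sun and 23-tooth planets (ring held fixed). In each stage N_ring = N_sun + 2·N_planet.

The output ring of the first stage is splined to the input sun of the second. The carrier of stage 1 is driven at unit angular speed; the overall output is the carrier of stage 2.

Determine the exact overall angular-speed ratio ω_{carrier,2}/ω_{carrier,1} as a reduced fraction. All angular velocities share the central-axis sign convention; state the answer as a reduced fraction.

561/1400

Stage 1: N_ring = 18 + 2·16 = 50
Stage 1: 18(ω_s−ω_c) = −50(ω_r−ω_c),  ω_s=0, ω_c=1
Stage 1: ω_r = 1 − (18/50)(0−1) = 34/25
  ⇒ ω_r¹/ω_c¹ = 34/25
Stage 2: N_ring = 33 + 2·23 = 79
Stage 2: 33(ω_s−ω_c) = −79(ω_r−ω_c),  ω_r=0, ω_s=1
Stage 2: 33(1−ω_c) = −79(0−ω_c)  ⇒  112ω_c = 33  ⇒  ω_c = 33/112
  ⇒ ω_c²/ω_s² = 33/112
Coupling ω_s² = ω_r¹ ⇒ overall = 34/25 × 33/112 = 561/1400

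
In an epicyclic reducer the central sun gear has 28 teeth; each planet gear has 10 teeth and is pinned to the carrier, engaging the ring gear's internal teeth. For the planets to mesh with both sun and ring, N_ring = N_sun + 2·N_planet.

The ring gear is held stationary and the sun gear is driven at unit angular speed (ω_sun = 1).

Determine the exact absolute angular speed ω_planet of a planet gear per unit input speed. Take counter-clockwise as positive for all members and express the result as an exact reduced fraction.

-7/5

N_ring = 28 + 2·10 = 48
28(ω_s−ω_c) = −48(ω_r−ω_c),  ω_r=0, ω_s=1
28(1−ω_c) = −48(0−ω_c)  ⇒  76ω_c = 28  ⇒  ω_c = 7/19
sun–planet: 28·(1−7/19) = −10·(ω_p−ω_c)  ⇒  ω_p−ω_c = −(28/10)·(12/19) = -168/95
ω_p = 7/19 − 168/95 = -7/5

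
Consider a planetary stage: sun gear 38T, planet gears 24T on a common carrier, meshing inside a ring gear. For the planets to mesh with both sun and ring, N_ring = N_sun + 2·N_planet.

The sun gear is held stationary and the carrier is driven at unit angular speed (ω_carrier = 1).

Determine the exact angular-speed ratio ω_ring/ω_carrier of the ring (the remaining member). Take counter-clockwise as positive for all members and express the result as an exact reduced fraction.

N_ring = 38 + 2·24 = 86
38(ω_s−ω_c) = −86(ω_r−ω_c),  ω_s=0, ω_c=1
ω_r = 1 − (38/86)(0−1) = 62/43
ω_r/ω_c = 62/43

62/43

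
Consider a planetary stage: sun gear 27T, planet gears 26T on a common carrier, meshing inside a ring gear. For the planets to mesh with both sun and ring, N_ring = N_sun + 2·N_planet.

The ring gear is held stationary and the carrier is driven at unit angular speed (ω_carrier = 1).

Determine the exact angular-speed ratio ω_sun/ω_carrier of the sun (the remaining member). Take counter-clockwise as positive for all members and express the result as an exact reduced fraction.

N_ring = 27 + 2·26 = 79
27(ω_s−ω_c) = −79(ω_r−ω_c),  ω_r=0, ω_c=1
ω_s = 1 − (79/27)(0−1) = 106/27
ω_s/ω_c = 106/27

106/27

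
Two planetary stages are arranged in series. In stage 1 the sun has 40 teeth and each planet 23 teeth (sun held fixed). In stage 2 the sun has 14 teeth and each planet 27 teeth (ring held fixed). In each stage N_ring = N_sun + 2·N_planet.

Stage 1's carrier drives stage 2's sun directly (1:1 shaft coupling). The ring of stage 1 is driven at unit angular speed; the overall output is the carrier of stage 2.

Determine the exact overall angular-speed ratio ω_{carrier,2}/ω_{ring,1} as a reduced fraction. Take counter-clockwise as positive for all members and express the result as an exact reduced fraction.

Stage 1: N_ring = 40 + 2·23 = 86
Stage 1: 40(ω_s−ω_c) = −86(ω_r−ω_c),  ω_s=0, ω_r=1
Stage 1: 40(0−ω_c) = −86(1−ω_c)  ⇒  126ω_c = 86  ⇒  ω_c = 43/63
  ⇒ ω_c¹/ω_r¹ = 43/63
Stage 2: N_ring = 14 + 2·27 = 68
Stage 2: 14(ω_s−ω_c) = −68(ω_r−ω_c),  ω_r=0, ω_s=1
Stage 2: 14(1−ω_c) = −68(0−ω_c)  ⇒  82ω_c = 14  ⇒  ω_c = 7/41
  ⇒ ω_c²/ω_s² = 7/41
Coupling ω_s² = ω_c¹ ⇒ overall = 43/63 × 7/41 = 43/369

43/369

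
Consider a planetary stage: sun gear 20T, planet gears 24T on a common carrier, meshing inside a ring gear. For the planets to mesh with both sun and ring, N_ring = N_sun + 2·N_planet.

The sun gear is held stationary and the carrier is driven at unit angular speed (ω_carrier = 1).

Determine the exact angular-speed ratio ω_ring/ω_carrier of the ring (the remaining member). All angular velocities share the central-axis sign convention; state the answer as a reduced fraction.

22/17

N_ring = 20 + 2·24 = 68
20(ω_s−ω_c) = −68(ω_r−ω_c),  ω_s=0, ω_c=1
ω_r = 1 − (20/68)(0−1) = 22/17
ω_r/ω_c = 22/17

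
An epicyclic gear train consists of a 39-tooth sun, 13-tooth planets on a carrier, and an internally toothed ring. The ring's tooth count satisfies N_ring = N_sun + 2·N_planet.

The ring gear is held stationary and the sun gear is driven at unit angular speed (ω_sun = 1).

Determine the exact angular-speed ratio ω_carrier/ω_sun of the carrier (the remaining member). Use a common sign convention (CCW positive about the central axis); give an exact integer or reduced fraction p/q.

3/8

N_ring = 39 + 2·13 = 65
39(ω_s−ω_c) = −65(ω_r−ω_c),  ω_r=0, ω_s=1
39(1−ω_c) = −65(0−ω_c)  ⇒  104ω_c = 39  ⇒  ω_c = 3/8
ω_c/ω_s = 3/8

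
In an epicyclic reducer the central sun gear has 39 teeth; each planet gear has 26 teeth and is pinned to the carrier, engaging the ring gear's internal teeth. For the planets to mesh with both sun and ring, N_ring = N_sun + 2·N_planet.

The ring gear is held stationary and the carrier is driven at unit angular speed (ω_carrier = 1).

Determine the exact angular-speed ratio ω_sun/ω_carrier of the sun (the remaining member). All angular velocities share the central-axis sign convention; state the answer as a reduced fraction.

10/3

N_ring = 39 + 2·26 = 91
39(ω_s−ω_c) = −91(ω_r−ω_c),  ω_r=0, ω_c=1
ω_s = 1 − (91/39)(0−1) = 10/3
ω_s/ω_c = 10/3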